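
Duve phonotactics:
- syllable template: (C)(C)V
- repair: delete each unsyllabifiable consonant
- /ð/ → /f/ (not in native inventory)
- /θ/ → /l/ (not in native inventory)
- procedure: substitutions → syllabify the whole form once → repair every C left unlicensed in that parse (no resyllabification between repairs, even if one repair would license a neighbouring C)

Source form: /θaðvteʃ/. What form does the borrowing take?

lavte

Substitution: /θ/ → /l/, /ð/ → /f/, giving /lafvteʃ/.
The consonants /f/, /ʃ/ cannot be parsed into a legal (C)(C)V syllable (no codas are permitted; onsets may contain at most 2 consonants).
Deletion applies to /f/, /ʃ/.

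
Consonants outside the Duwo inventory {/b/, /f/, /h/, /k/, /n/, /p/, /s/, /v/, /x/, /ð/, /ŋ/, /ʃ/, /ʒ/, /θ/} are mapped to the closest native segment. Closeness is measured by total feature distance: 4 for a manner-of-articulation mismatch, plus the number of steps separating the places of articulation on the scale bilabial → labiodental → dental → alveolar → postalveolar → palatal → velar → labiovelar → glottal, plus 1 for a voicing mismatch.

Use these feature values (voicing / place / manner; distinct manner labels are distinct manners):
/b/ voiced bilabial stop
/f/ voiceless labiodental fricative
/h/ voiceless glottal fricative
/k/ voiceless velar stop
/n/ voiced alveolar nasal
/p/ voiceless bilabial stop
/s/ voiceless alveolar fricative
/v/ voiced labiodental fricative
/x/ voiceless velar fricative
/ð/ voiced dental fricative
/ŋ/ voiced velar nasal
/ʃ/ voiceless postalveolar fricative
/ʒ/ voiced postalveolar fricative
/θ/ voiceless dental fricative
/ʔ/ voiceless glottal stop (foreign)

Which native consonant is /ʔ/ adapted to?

k

/k/ is closest: same manner (stop), place distance 2 (glottal→velar), same voicing; total 2. Next closest is /h/ at distance 4.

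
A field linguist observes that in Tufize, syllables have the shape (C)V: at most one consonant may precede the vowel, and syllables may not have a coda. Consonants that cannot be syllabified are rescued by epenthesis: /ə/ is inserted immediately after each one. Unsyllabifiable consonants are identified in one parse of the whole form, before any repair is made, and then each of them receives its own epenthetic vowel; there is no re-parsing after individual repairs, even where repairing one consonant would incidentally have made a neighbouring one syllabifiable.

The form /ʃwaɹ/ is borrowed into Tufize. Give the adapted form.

Under (C)V, the unsyllabifiable consonants are /ʃ/, /ɹ/ (no codas are permitted; onsets are limited to one consonant).
Epenthesis after each stranded consonant: /ʃ/ → /ʃə/, /ɹ/ → /ɹə/.

ʃəwaɹə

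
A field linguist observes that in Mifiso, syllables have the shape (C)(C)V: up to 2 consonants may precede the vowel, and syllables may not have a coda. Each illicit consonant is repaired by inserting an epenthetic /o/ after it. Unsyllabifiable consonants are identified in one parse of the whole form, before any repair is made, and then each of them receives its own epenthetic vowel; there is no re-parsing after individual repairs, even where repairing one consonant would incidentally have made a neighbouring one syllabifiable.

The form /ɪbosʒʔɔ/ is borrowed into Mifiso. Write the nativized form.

The consonants /s/ cannot be parsed into a legal (C)(C)V syllable (no codas are permitted; onsets may contain at most 2 consonants).
Inserting the epenthetic vowel yields /s/ → /so/.

ɪbosoʒʔɔ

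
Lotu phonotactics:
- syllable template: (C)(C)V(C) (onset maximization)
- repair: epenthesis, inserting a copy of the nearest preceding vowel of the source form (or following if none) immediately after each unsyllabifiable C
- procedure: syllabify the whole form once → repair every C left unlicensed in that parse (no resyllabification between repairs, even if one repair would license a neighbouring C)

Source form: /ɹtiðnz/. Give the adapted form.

ɹtiðnizi

Under (C)(C)V(C), the unsyllabifiable consonants are /n/, /z/ (at most one coda consonant is licensed; onsets may contain at most 2 consonants).
Each unlicensed consonant becomes the onset of a new syllable: /n/ → /ni/, /z/ → /zi/.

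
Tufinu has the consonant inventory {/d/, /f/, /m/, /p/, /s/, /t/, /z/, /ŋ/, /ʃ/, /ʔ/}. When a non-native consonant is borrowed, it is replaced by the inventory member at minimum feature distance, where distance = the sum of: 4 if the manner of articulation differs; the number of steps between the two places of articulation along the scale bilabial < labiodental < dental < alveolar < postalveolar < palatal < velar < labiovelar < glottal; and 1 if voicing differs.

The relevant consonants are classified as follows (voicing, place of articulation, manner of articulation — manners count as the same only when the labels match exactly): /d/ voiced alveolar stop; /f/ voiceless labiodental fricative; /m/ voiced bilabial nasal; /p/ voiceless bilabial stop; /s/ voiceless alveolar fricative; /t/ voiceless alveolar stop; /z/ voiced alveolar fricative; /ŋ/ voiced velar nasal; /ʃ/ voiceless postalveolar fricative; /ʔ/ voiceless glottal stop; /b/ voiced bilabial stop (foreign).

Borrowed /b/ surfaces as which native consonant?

p

/p/ is closest: same manner (stop), place distance 0 (bilabial→bilabial), voicing differs (+1); total 1. Next closest is /d/ at distance 3.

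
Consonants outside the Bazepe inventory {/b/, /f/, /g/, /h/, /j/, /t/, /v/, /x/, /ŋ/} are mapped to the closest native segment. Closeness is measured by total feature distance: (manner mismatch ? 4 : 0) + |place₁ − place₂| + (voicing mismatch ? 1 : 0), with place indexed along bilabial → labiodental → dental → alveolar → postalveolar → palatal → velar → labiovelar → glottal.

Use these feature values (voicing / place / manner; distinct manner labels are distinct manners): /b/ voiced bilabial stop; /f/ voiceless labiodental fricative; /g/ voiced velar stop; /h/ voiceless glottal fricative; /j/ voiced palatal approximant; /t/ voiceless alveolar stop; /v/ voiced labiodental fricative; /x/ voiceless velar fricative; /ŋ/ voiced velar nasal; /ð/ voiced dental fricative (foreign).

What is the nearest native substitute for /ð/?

/v/ is closest: same manner (fricative), place distance 1 (dental→labiodental), same voicing; total 1. Next closest is /f/ at distance 2.

v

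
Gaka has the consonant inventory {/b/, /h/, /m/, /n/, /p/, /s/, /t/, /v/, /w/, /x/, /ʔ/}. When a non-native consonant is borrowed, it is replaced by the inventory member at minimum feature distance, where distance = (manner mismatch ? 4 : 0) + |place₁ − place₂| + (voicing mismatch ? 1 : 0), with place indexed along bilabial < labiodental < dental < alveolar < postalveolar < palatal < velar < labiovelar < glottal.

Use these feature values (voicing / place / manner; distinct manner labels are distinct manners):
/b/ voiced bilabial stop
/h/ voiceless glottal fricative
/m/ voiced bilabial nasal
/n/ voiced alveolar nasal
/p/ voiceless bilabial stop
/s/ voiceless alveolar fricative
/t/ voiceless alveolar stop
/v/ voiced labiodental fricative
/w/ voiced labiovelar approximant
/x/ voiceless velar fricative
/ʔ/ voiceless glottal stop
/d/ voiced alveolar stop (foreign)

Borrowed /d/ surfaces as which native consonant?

t

/t/ is closest: same manner (stop), place distance 0 (alveolar→alveolar), voicing differs (+1); total 1. Next closest is /b/ at distance 3.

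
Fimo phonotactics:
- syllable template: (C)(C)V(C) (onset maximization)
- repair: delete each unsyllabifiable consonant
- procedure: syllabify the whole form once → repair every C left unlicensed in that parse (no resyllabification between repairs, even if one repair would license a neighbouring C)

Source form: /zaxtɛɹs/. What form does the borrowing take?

Under (C)(C)V(C), the unsyllabifiable consonants are /s/ (at most one coda consonant is licensed; onsets may contain at most 2 consonants).
Deletion applies to /s/.

zaxtɛɹ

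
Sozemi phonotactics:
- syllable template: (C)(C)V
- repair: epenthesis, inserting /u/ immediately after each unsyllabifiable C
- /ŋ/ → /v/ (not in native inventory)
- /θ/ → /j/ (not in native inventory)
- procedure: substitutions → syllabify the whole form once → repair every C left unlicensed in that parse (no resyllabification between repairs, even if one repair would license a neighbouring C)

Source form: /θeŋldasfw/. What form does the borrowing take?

jevuldasufuwu

Substitution: /θ/ → /j/, /ŋ/ → /v/, giving /jevldasfw/.
Syllabifying with onset maximization leaves /v/, /s/, /f/, /w/ stranded (no codas are permitted; onsets may contain at most 2 consonants).
Each unlicensed consonant becomes the onset of a new syllable: /v/ → /vu/, /s/ → /su/, /f/ → /fu/, /w/ → /wu/.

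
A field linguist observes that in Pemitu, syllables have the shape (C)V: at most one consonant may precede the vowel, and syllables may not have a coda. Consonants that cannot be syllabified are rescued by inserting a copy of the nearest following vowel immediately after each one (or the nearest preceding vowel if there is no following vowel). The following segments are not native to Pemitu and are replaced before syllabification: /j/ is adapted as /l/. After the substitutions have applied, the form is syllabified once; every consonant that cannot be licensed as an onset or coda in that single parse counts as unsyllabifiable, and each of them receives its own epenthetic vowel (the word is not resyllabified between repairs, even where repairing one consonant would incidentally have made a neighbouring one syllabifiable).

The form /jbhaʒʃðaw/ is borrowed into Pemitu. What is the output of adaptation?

labahaʒaʃaðawa

Substitution: /j/ → /l/, giving /lbhaʒʃðaw/.
Syllabifying with onset maximization leaves /l/, /b/, /ʒ/, /ʃ/, /w/ stranded (no codas are permitted; onsets are limited to one consonant).
Epenthesis after each stranded consonant: /l/ → /la/, /b/ → /ba/, /ʒ/ → /ʒa/, /ʃ/ → /ʃa/, /w/ → /wa/.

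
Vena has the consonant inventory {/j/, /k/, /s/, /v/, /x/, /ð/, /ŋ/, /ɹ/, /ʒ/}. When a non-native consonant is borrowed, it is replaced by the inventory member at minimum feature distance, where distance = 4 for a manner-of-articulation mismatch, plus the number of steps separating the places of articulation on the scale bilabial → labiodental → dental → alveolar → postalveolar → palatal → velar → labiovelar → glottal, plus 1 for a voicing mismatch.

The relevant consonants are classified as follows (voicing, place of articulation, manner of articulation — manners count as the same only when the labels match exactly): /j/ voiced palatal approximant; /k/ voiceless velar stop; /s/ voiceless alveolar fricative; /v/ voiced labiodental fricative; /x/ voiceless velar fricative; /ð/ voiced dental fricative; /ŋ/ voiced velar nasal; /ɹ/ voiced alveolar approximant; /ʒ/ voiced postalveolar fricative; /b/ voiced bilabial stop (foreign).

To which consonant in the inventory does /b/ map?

/v/ is closest: manner differs (stop→fricative, +4), place distance 1 (bilabial→labiodental), same voicing; total 5. Next closest is /ð/ at distance 6.

v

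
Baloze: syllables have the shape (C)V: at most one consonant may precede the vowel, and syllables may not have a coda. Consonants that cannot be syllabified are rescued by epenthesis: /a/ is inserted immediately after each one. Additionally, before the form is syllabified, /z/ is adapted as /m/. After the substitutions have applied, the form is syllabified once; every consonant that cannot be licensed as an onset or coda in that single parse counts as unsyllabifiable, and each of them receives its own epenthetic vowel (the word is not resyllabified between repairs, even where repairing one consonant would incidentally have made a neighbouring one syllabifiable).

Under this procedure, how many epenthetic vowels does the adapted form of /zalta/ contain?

1

After substitution the input is /malta/.
The unsyllabifiable consonants are /l/; each receives one epenthetic vowel.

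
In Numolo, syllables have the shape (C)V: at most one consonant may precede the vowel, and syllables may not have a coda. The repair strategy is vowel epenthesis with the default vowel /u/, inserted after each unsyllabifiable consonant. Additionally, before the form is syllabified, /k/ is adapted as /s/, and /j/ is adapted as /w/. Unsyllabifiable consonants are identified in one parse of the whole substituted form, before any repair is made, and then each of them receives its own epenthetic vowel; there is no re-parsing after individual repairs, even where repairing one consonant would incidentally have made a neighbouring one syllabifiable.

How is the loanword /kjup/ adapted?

Substitution: /k/ → /s/, /j/ → /w/, giving /swup/.
Syllabifying with onset maximization leaves /s/, /p/ stranded (no codas are permitted; onsets are limited to one consonant).
Epenthesis after each stranded consonant: /s/ → /su/, /p/ → /pu/.

suwupu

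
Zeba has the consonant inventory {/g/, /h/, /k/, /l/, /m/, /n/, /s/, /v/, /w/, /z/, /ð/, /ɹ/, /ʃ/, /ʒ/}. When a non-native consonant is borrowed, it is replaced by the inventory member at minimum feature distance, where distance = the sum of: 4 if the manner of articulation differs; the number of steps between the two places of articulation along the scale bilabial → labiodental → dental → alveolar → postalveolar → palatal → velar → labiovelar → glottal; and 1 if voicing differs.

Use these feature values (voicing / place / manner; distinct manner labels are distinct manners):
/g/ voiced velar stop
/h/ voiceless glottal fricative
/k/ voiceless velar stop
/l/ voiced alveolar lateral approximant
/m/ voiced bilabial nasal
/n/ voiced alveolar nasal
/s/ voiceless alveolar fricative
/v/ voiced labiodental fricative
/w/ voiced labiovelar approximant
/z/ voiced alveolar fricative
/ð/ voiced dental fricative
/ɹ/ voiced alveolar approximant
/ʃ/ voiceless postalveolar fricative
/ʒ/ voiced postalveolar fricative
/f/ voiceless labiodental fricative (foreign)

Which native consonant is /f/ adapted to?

/v/ is closest: same manner (fricative), place distance 0 (labiodental→labiodental), voicing differs (+1); total 1. Next closest is /s/ at distance 2.

v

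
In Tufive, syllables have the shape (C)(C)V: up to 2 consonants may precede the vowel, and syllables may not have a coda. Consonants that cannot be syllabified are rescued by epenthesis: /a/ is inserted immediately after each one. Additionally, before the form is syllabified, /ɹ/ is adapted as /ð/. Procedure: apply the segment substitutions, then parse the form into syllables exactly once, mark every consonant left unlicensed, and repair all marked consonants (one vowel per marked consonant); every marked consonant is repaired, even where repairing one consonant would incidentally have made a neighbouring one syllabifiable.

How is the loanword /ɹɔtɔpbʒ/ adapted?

Substitution: /ɹ/ → /ð/, giving /ðɔtɔpbʒ/.
Syllabifying with onset maximization leaves /p/, /b/, /ʒ/ stranded (no codas are permitted; onsets may contain at most 2 consonants).
Epenthesis after each stranded consonant: /p/ → /pa/, /b/ → /ba/, /ʒ/ → /ʒa/.

ðɔtɔpabaʒa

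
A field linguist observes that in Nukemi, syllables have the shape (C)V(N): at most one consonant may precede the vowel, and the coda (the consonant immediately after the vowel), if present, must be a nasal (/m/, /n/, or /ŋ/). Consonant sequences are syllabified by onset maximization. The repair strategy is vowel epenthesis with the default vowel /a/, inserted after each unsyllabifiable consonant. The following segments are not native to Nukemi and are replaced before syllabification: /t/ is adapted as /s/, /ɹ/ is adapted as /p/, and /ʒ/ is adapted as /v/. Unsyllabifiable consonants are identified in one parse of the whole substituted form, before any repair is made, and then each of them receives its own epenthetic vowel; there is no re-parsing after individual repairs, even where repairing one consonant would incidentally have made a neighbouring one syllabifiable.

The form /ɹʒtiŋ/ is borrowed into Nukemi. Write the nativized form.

Substitution: /ɹ/ → /p/, /ʒ/ → /v/, /t/ → /s/, giving /pvsiŋ/.
The consonants /p/, /v/ cannot be parsed into a legal (C)V(N) syllable (only a nasal (/m/, /n/, or /ŋ/) is licensed in coda position; onsets are limited to one consonant).
Epenthesis after each stranded consonant: /p/ → /pa/, /v/ → /va/.

pavasiŋ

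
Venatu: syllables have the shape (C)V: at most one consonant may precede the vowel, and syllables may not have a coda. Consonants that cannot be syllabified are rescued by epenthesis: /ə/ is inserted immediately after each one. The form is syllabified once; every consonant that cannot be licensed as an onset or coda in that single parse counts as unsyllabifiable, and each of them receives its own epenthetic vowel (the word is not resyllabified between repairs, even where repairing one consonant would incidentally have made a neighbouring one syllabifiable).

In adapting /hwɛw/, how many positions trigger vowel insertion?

The unsyllabifiable consonants are /h/, /w/; each receives one epenthetic vowel.

2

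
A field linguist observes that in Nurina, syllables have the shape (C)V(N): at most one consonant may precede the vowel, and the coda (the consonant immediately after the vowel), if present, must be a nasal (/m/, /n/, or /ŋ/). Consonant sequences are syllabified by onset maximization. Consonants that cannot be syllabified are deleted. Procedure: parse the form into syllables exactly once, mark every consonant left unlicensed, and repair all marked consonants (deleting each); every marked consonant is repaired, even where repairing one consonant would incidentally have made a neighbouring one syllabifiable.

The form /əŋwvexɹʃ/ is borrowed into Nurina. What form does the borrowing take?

Syllabifying with onset maximization leaves /w/, /x/, /ɹ/, /ʃ/ stranded (only a nasal (/m/, /n/, or /ŋ/) is licensed in coda position; onsets are limited to one consonant).
Each unlicensed consonant is deleted: /w/, /x/, /ɹ/, /ʃ/.

əŋve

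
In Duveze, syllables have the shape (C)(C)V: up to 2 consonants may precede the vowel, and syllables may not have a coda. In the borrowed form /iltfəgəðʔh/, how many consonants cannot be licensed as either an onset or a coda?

4

Syllabifying with onset maximization leaves /l/, /ð/, /ʔ/, /h/ stranded (no codas are permitted; onsets may contain at most 2 consonants).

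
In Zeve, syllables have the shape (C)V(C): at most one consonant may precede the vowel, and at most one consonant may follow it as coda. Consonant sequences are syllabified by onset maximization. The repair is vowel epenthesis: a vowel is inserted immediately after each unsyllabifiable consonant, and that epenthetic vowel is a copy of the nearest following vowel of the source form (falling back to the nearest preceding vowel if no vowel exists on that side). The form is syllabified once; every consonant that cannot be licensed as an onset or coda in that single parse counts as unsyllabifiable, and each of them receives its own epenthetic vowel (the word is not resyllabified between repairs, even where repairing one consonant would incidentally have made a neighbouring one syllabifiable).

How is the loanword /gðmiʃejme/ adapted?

Under (C)V(C), the unsyllabifiable consonants are /g/, /ð/ (at most one coda consonant is licensed; onsets are limited to one consonant).
Inserting the epenthetic vowel yields /g/ → /gi/, /ð/ → /ði/.

giðimiʃejme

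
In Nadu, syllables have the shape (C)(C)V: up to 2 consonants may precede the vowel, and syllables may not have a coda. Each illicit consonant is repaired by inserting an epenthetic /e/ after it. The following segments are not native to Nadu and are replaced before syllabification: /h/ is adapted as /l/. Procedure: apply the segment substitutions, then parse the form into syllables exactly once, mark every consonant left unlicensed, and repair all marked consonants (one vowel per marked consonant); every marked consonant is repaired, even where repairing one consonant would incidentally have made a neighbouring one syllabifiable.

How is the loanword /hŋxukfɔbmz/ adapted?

Substitution: /h/ → /l/, giving /lŋxukfɔbmz/.
Under (C)(C)V, the unsyllabifiable consonants are /l/, /b/, /m/, /z/ (no codas are permitted; onsets may contain at most 2 consonants).
Each unlicensed consonant becomes the onset of a new syllable: /l/ → /le/, /b/ → /be/, /m/ → /me/, /z/ → /ze/.

leŋxukfɔbemeze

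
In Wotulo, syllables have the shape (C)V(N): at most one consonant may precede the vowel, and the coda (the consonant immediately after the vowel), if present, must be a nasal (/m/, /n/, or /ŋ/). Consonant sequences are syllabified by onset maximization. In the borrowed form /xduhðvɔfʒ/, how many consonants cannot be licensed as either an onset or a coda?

The consonants /x/, /h/, /ð/, /f/, /ʒ/ cannot be parsed into a legal (C)V(N) syllable (only a nasal (/m/, /n/, or /ŋ/) is licensed in coda position; onsets are limited to one consonant).

5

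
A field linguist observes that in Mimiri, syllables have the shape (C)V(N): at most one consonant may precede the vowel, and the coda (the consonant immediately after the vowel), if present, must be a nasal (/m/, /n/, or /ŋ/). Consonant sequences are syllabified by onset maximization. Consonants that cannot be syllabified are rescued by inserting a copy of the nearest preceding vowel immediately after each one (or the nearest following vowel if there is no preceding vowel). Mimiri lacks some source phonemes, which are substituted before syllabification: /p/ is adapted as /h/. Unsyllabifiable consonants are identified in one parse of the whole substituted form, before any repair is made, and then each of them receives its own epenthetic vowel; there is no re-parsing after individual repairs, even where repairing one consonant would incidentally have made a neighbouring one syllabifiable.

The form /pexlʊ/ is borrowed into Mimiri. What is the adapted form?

Substitution: /p/ → /h/, giving /hexlʊ/.
Syllabifying with onset maximization leaves /x/ stranded (only a nasal (/m/, /n/, or /ŋ/) is licensed in coda position; onsets are limited to one consonant).
Epenthesis after each stranded consonant: /x/ → /xe/.

hexelʊ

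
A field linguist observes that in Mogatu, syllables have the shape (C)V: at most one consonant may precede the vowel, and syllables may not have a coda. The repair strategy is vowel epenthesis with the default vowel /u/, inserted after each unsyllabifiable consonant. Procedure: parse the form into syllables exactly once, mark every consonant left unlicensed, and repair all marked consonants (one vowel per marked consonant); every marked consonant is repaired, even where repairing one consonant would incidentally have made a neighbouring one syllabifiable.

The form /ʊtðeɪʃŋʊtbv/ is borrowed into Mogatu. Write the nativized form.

ʊtuðeɪʃuŋʊtubuvu

Under (C)V, the unsyllabifiable consonants are /t/, /ʃ/, /t/, /b/, /v/ (no codas are permitted; onsets are limited to one consonant).
Epenthesis after each stranded consonant: /t/ → /tu/, /ʃ/ → /ʃu/, /t/ → /tu/, /b/ → /bu/, /v/ → /vu/.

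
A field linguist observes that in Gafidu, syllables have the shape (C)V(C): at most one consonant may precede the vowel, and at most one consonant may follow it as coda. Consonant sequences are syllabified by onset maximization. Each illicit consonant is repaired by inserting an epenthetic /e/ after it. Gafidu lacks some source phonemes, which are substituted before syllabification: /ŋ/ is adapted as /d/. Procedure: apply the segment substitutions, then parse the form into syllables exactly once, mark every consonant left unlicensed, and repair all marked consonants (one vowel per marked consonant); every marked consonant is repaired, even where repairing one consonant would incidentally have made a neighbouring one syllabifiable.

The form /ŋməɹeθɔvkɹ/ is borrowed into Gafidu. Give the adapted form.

deməɹeθɔvkeɹe

Substitution: /ŋ/ → /d/, giving /dməɹeθɔvkɹ/.
The consonants /d/, /k/, /ɹ/ cannot be parsed into a legal (C)V(C) syllable (at most one coda consonant is licensed; onsets are limited to one consonant).
Inserting the epenthetic vowel yields /d/ → /de/, /k/ → /ke/, /ɹ/ → /ɹe/.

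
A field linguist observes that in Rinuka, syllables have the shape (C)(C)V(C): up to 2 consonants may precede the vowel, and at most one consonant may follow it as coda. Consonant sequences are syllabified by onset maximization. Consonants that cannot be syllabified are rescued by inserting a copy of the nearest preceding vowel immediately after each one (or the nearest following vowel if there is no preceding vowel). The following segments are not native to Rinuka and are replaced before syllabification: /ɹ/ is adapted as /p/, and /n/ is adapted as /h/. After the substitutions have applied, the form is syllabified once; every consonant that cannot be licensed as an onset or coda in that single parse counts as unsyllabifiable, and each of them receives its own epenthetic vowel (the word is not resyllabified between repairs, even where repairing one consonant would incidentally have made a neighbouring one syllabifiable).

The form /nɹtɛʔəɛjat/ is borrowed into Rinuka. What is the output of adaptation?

hɛptɛʔəɛjat

Substitution: /n/ → /h/, /ɹ/ → /p/, giving /hptɛʔəɛjat/.
Under (C)(C)V(C), the unsyllabifiable consonants are /h/ (at most one coda consonant is licensed; onsets may contain at most 2 consonants).
Each unlicensed consonant becomes the onset of a new syllable: /h/ → /hɛ/.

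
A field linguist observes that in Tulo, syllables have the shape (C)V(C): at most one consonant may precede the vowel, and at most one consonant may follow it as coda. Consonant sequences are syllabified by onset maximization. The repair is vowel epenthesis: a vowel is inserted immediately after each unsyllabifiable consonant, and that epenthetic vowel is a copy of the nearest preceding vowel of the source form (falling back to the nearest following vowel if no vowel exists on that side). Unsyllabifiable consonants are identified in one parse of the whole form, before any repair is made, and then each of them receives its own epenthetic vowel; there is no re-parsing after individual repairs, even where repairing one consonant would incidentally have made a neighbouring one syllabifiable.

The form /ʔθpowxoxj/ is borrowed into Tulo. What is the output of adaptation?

Under (C)V(C), the unsyllabifiable consonants are /ʔ/, /θ/, /j/ (at most one coda consonant is licensed; onsets are limited to one consonant).
Each unlicensed consonant becomes the onset of a new syllable: /ʔ/ → /ʔo/, /θ/ → /θo/, /j/ → /jo/.

ʔoθopowxoxjo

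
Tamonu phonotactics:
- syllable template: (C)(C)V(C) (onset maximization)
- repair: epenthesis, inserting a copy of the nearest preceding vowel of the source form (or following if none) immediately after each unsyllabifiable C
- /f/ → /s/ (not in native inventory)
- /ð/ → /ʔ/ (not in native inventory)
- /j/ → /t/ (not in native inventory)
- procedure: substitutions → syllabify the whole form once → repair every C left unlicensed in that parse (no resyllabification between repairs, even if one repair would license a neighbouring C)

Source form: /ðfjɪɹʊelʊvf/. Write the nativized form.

Substitution: /ð/ → /ʔ/, /f/ → /s/, /j/ → /t/, giving /ʔstɪɹʊelʊvs/.
Under (C)(C)V(C), the unsyllabifiable consonants are /ʔ/, /s/ (at most one coda consonant is licensed; onsets may contain at most 2 consonants).
Epenthesis after each stranded consonant: /ʔ/ → /ʔɪ/, /s/ → /sʊ/.

ʔɪstɪɹʊelʊvsʊ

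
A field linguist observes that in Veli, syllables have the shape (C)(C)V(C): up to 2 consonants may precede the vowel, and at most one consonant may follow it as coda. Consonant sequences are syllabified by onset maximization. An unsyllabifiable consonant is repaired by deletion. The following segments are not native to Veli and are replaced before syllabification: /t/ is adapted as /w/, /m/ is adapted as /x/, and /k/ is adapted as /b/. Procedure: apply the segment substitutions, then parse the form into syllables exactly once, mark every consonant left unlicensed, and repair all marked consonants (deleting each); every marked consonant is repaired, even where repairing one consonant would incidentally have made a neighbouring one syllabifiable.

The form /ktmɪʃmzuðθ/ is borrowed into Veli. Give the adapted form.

wxɪʃxzuð

Substitution: /k/ → /b/, /t/ → /w/, /m/ → /x/, giving /bwxɪʃxzuðθ/.
Syllabifying with onset maximization leaves /b/, /θ/ stranded (at most one coda consonant is licensed; onsets may contain at most 2 consonants).
Each unlicensed consonant is deleted: /b/, /θ/.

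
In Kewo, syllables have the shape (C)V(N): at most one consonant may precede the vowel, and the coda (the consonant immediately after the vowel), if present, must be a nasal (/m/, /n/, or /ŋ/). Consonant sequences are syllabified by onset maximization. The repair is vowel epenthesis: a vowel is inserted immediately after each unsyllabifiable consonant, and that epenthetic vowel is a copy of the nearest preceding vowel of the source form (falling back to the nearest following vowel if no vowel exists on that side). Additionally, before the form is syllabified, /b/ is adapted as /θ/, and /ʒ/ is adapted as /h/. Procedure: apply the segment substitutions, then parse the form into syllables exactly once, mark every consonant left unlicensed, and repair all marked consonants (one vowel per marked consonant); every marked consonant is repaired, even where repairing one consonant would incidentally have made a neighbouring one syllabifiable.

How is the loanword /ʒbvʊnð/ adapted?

hʊθʊvʊnðʊ

Substitution: /ʒ/ → /h/, /b/ → /θ/, giving /hθvʊnð/.
The consonants /h/, /θ/, /ð/ cannot be parsed into a legal (C)V(N) syllable (only a nasal (/m/, /n/, or /ŋ/) is licensed in coda position; onsets are limited to one consonant).
Each unlicensed consonant becomes the onset of a new syllable: /h/ → /hʊ/, /θ/ → /θʊ/, /ð/ → /ðʊ/.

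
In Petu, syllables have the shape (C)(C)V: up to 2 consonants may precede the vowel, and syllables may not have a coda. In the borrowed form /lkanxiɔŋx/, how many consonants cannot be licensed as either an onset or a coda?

2

Under (C)(C)V, the unsyllabifiable consonants are /ŋ/, /x/ (no codas are permitted; onsets may contain at most 2 consonants).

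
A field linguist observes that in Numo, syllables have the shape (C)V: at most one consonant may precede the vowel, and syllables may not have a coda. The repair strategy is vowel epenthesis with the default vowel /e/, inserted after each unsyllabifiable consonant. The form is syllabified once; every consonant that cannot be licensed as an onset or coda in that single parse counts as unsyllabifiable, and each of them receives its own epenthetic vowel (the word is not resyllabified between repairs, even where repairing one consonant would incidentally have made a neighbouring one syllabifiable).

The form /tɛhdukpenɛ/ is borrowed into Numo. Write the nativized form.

Under (C)V, the unsyllabifiable consonants are /h/, /k/ (no codas are permitted; onsets are limited to one consonant).
Inserting the epenthetic vowel yields /h/ → /he/, /k/ → /ke/.

tɛhedukepenɛ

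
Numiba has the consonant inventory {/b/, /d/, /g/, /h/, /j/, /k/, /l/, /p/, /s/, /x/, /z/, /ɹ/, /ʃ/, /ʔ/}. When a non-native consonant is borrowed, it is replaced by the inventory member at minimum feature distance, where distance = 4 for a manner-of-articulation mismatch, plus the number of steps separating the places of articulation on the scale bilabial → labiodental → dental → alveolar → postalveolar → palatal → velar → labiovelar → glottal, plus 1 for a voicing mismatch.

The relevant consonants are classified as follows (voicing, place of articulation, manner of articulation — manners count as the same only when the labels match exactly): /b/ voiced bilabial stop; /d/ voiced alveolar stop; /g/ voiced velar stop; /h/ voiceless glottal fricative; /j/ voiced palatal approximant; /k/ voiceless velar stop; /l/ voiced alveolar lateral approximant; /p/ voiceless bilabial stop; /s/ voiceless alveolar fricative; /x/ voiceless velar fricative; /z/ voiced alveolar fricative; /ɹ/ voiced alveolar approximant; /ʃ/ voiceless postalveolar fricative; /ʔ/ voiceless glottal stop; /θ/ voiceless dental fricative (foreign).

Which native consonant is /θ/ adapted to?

/s/ is closest: same manner (fricative), place distance 1 (dental→alveolar), same voicing; total 1. Next closest is /z/ at distance 2.

s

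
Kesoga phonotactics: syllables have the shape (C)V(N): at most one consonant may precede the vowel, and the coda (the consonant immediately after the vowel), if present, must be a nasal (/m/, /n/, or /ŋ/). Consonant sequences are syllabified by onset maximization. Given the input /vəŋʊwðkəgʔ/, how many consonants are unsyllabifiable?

Under (C)V(N), the unsyllabifiable consonants are /w/, /ð/, /g/, /ʔ/ (only a nasal (/m/, /n/, or /ŋ/) is licensed in coda position; onsets are limited to one consonant).

4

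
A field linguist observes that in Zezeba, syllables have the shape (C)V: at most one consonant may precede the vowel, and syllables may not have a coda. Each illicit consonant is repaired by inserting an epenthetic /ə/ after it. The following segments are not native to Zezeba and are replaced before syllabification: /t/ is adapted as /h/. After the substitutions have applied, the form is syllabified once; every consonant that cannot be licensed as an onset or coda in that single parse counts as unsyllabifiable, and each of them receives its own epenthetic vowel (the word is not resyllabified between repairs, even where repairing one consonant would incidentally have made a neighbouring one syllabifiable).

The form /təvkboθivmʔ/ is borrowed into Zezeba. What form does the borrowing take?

Substitution: /t/ → /h/, giving /həvkboθivmʔ/.
The consonants /v/, /k/, /v/, /m/, /ʔ/ cannot be parsed into a legal (C)V syllable (no codas are permitted; onsets are limited to one consonant).
Inserting the epenthetic vowel yields /v/ → /və/, /k/ → /kə/, /v/ → /və/, /m/ → /mə/, /ʔ/ → /ʔə/.

həvəkəboθivəməʔə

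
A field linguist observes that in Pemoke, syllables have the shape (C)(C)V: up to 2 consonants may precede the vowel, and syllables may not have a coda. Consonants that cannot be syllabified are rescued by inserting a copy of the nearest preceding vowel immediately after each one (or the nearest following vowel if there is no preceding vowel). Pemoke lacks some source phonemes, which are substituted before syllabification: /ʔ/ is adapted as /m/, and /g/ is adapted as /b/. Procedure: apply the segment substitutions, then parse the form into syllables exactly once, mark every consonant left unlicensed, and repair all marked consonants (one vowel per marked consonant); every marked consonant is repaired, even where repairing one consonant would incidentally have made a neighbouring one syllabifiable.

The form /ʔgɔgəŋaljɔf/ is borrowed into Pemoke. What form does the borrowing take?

Substitution: /ʔ/ → /m/, /g/ → /b/, giving /mbɔbəŋaljɔf/.
The consonants /f/ cannot be parsed into a legal (C)(C)V syllable (no codas are permitted; onsets may contain at most 2 consonants).
Epenthesis after each stranded consonant: /f/ → /fɔ/.

mbɔbəŋaljɔfɔ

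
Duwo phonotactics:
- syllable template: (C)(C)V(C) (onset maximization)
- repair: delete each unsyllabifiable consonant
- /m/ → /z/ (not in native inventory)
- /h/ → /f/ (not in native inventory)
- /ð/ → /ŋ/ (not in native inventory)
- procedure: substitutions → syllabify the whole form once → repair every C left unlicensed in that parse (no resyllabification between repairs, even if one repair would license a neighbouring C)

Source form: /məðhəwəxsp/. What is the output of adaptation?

zəŋfəwəx

Substitution: /m/ → /z/, /ð/ → /ŋ/, /h/ → /f/, giving /zəŋfəwəxsp/.
The consonants /s/, /p/ cannot be parsed into a legal (C)(C)V(C) syllable (at most one coda consonant is licensed; onsets may contain at most 2 consonants).
Deleting the stranded consonants removes /s/, /p/.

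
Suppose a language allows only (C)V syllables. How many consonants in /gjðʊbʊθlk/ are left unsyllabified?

5

The consonants /g/, /j/, /θ/, /l/, /k/ cannot be parsed into a legal (C)V syllable (no codas are permitted; onsets are limited to one consonant).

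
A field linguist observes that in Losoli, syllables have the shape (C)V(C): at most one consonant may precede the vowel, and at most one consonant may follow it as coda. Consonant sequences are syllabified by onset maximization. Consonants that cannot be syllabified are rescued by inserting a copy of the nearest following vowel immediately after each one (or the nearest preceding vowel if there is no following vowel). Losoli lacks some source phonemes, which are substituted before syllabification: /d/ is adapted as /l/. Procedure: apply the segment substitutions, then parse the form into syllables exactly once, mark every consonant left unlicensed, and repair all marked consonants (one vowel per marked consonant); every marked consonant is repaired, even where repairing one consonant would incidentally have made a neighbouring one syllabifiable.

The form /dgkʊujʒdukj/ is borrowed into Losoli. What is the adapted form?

lʊgʊkʊujʒulukju

Substitution: /d/ → /l/, giving /lgkʊujʒlukj/.
Under (C)V(C), the unsyllabifiable consonants are /l/, /g/, /ʒ/, /j/ (at most one coda consonant is licensed; onsets are limited to one consonant).
Inserting the epenthetic vowel yields /l/ → /lʊ/, /g/ → /gʊ/, /ʒ/ → /ʒu/, /j/ → /ju/.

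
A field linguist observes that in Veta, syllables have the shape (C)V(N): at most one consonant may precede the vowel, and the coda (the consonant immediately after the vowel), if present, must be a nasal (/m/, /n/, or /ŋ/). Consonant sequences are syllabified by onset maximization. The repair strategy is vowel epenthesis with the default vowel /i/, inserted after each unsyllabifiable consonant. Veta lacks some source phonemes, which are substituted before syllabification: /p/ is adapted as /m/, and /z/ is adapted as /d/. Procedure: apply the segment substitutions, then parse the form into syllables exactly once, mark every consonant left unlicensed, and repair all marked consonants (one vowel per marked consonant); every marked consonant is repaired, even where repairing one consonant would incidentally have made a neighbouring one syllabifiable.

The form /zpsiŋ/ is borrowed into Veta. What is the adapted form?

Substitution: /z/ → /d/, /p/ → /m/, giving /dmsiŋ/.
Under (C)V(N), the unsyllabifiable consonants are /d/, /m/ (only a nasal (/m/, /n/, or /ŋ/) is licensed in coda position; onsets are limited to one consonant).
Each unlicensed consonant becomes the onset of a new syllable: /d/ → /di/, /m/ → /mi/.

dimisiŋ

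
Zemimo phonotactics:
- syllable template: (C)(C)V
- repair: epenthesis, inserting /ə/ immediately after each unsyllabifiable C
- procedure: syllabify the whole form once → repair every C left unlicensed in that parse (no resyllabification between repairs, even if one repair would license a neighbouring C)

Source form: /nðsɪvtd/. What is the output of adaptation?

The consonants /n/, /v/, /t/, /d/ cannot be parsed into a legal (C)(C)V syllable (no codas are permitted; onsets may contain at most 2 consonants).
Inserting the epenthetic vowel yields /n/ → /nə/, /v/ → /və/, /t/ → /tə/, /d/ → /də/.

nəðsɪvətədə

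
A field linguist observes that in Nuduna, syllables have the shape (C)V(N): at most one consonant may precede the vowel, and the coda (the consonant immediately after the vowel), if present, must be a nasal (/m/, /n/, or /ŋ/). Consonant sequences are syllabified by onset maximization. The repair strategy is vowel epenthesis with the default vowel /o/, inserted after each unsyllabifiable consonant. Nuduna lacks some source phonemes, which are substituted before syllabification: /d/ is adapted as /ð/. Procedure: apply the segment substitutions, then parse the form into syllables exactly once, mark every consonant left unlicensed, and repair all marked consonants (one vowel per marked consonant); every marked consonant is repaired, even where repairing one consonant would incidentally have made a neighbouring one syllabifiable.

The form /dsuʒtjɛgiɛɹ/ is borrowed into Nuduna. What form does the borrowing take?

ðosuʒotojɛgiɛɹo

Substitution: /d/ → /ð/, giving /ðsuʒtjɛgiɛɹ/.
Under (C)V(N), the unsyllabifiable consonants are /ð/, /ʒ/, /t/, /ɹ/ (only a nasal (/m/, /n/, or /ŋ/) is licensed in coda position; onsets are limited to one consonant).
Each unlicensed consonant becomes the onset of a new syllable: /ð/ → /ðo/, /ʒ/ → /ʒo/, /t/ → /to/, /ɹ/ → /ɹo/.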